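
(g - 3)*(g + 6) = g^2 + 3*g - 18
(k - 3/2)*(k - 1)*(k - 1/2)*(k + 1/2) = k^4 - 5*k^3/2 + 5*k^2/4 + 5*k/8 - 3/8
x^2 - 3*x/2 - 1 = (x - 2)*(x + 1/2)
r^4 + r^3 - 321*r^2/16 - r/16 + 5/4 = (r - 4)*(r - 1/4)*(r + 1/4)*(r + 5)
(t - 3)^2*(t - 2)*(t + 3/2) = t^4 - 13*t^3/2 + 9*t^2 + 27*t/2 - 27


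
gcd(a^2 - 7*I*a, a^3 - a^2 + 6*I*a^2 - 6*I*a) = a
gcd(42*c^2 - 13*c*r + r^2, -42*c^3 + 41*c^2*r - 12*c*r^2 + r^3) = -7*c + r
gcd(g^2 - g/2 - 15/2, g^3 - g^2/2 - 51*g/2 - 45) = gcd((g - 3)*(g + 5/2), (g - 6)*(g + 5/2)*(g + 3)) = g + 5/2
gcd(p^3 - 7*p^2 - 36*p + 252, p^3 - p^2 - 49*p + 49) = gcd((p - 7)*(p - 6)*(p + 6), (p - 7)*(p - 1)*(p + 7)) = p - 7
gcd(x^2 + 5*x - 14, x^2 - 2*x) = x - 2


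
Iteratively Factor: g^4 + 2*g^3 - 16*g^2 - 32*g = (g - 4)*(g^3 + 6*g^2 + 8*g) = (g - 4)*(g + 2)*(g^2 + 4*g) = g*(g - 4)*(g + 2)*(g + 4)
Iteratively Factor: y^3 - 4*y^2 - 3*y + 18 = (y - 3)*(y^2 - y - 6) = (y - 3)*(y + 2)*(y - 3)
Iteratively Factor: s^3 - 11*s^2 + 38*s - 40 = (s - 2)*(s^2 - 9*s + 20) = (s - 4)*(s - 2)*(s - 5)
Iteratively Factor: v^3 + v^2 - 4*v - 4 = (v + 1)*(v^2 - 4) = (v + 1)*(v + 2)*(v - 2)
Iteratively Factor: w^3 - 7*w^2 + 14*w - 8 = (w - 1)*(w^2 - 6*w + 8) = (w - 4)*(w - 1)*(w - 2)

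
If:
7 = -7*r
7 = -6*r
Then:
No Solution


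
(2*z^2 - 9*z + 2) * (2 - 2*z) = -4*z^3 + 22*z^2 - 22*z + 4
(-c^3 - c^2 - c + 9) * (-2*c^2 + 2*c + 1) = 2*c^5 - c^3 - 21*c^2 + 17*c + 9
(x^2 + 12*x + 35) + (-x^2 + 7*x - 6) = 19*x + 29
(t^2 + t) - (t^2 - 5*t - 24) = 6*t + 24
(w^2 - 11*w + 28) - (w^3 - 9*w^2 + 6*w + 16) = -w^3 + 10*w^2 - 17*w + 12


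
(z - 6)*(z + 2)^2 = z^3 - 2*z^2 - 20*z - 24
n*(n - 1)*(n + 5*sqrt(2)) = n^3 - n^2 + 5*sqrt(2)*n^2 - 5*sqrt(2)*n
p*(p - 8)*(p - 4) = p^3 - 12*p^2 + 32*p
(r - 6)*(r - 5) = r^2 - 11*r + 30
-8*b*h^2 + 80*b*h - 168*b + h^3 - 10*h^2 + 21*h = (-8*b + h)*(h - 7)*(h - 3)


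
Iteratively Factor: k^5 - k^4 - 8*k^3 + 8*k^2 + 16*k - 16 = (k - 1)*(k^4 - 8*k^2 + 16) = (k - 2)*(k - 1)*(k^3 + 2*k^2 - 4*k - 8) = (k - 2)*(k - 1)*(k + 2)*(k^2 - 4) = (k - 2)^2*(k - 1)*(k + 2)*(k + 2)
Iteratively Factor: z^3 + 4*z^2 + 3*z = (z + 1)*(z^2 + 3*z) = z*(z + 1)*(z + 3)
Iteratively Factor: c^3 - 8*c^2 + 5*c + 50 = (c - 5)*(c^2 - 3*c - 10) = (c - 5)^2*(c + 2)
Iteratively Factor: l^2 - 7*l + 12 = (l - 4)*(l - 3)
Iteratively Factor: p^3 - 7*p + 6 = (p - 1)*(p^2 + p - 6) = (p - 1)*(p + 3)*(p - 2)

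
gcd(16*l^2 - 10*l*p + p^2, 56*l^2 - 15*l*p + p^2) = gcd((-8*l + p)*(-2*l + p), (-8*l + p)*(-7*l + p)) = -8*l + p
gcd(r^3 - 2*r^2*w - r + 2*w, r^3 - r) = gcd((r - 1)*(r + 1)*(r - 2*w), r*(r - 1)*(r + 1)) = r^2 - 1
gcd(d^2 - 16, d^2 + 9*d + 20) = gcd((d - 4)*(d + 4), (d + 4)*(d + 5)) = d + 4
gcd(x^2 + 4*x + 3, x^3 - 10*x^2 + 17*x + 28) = x + 1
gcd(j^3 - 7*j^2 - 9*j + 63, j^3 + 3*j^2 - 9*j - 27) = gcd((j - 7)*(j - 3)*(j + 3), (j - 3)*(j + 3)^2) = j^2 - 9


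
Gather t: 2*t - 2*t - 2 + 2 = 0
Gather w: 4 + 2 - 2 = 4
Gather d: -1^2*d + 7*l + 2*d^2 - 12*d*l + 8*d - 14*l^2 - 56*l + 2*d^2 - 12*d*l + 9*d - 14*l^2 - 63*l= 4*d^2 + d*(16 - 24*l) - 28*l^2 - 112*l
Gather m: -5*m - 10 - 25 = -5*m - 35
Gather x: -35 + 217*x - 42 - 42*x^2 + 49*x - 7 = -42*x^2 + 266*x - 84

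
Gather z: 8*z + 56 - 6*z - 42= 2*z + 14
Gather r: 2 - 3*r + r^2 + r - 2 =r^2 - 2*r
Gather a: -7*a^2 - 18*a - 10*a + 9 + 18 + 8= -7*a^2 - 28*a + 35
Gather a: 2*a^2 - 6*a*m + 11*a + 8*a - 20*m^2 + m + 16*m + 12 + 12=2*a^2 + a*(19 - 6*m) - 20*m^2 + 17*m + 24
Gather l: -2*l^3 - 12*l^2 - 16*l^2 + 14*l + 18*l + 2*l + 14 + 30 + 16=-2*l^3 - 28*l^2 + 34*l + 60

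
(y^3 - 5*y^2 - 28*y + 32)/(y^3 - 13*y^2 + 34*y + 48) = (y^2 + 3*y - 4)/(y^2 - 5*y - 6)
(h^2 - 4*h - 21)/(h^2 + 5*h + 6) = (h - 7)/(h + 2)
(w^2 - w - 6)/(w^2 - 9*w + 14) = (w^2 - w - 6)/(w^2 - 9*w + 14)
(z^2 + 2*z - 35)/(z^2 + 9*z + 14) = (z - 5)/(z + 2)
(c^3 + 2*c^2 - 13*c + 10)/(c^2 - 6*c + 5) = (c^2 + 3*c - 10)/(c - 5)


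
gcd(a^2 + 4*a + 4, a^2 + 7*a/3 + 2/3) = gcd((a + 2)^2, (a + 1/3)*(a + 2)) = a + 2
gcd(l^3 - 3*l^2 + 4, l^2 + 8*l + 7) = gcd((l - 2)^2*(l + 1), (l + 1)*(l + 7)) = l + 1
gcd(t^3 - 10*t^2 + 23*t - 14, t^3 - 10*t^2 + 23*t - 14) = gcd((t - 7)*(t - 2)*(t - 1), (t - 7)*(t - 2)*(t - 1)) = t^3 - 10*t^2 + 23*t - 14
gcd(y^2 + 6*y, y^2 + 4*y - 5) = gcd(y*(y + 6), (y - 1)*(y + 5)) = 1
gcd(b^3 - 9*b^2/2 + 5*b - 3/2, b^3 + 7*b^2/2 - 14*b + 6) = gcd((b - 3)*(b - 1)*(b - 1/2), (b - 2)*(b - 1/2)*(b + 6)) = b - 1/2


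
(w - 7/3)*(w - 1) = w^2 - 10*w/3 + 7/3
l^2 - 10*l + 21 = (l - 7)*(l - 3)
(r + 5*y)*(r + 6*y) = r^2 + 11*r*y + 30*y^2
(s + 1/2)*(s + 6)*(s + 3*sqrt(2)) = s^3 + 3*sqrt(2)*s^2 + 13*s^2/2 + 3*s + 39*sqrt(2)*s/2 + 9*sqrt(2)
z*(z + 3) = z^2 + 3*z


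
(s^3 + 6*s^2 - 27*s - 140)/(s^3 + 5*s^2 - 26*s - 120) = (s + 7)/(s + 6)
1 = 1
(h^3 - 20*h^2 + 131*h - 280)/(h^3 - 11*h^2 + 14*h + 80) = (h - 7)/(h + 2)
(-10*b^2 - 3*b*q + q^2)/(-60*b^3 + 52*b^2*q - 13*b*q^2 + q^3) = (2*b + q)/(12*b^2 - 8*b*q + q^2)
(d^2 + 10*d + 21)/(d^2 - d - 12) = (d + 7)/(d - 4)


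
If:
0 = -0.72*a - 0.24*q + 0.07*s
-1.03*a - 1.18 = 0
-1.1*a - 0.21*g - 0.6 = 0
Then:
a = -1.15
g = 3.14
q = 0.291666666666667*s + 3.43689320388349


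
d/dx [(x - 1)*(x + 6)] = 2*x + 5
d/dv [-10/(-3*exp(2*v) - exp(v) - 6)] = (-60*exp(v) - 10)*exp(v)/(3*exp(2*v) + exp(v) + 6)^2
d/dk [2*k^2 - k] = 4*k - 1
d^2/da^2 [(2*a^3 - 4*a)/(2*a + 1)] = 4*(4*a^3 + 6*a^2 + 3*a + 4)/(8*a^3 + 12*a^2 + 6*a + 1)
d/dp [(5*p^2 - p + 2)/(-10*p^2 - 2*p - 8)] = (-5*p^2 - 10*p + 3)/(25*p^4 + 10*p^3 + 41*p^2 + 8*p + 16)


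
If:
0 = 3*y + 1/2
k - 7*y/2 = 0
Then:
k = -7/12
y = -1/6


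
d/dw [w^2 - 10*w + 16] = 2*w - 10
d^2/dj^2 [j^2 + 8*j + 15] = 2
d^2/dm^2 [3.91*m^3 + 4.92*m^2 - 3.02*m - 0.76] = 23.46*m + 9.84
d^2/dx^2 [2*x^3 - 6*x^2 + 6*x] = 12*x - 12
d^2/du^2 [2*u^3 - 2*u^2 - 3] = 12*u - 4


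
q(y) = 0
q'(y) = 0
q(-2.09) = 0.00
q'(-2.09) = 0.00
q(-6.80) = 0.00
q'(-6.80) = 0.00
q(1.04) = 0.00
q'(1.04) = 0.00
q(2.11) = 0.00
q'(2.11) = 0.00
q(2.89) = 0.00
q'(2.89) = 0.00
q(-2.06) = 0.00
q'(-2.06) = 0.00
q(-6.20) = 0.00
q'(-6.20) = 0.00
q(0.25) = 0.00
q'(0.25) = 0.00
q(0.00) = 0.00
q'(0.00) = 0.00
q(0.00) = 0.00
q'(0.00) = 0.00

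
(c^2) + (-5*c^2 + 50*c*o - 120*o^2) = -4*c^2 + 50*c*o - 120*o^2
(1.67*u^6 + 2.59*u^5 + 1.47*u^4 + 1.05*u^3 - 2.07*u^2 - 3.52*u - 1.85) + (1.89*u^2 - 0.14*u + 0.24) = 1.67*u^6 + 2.59*u^5 + 1.47*u^4 + 1.05*u^3 - 0.18*u^2 - 3.66*u - 1.61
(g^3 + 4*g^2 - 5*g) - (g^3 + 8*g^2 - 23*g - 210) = -4*g^2 + 18*g + 210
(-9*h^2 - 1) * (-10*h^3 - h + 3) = 90*h^5 + 19*h^3 - 27*h^2 + h - 3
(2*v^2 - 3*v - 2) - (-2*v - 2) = 2*v^2 - v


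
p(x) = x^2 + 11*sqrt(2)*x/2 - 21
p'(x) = 2*x + 11*sqrt(2)/2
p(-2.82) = -34.98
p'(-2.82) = 2.14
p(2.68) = 7.03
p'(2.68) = 13.14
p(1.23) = -9.92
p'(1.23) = 10.24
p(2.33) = 2.55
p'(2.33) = 12.44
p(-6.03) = -31.54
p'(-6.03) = -4.28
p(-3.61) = -36.05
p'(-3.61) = 0.56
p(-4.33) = -35.93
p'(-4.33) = -0.88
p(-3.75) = -36.11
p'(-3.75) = 0.28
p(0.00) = -21.00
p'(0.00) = 7.78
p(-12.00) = 29.66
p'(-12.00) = -16.22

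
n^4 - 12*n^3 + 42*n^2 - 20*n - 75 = (n - 5)^2*(n - 3)*(n + 1)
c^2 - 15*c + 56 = (c - 8)*(c - 7)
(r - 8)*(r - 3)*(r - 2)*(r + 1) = r^4 - 12*r^3 + 33*r^2 - 2*r - 48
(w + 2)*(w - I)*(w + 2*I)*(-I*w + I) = -I*w^4 + w^3 - I*w^3 + w^2 - 2*w - 2*I*w + 4*I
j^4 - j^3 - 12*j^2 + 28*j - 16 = (j - 2)^2*(j - 1)*(j + 4)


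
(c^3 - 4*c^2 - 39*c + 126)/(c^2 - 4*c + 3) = (c^2 - c - 42)/(c - 1)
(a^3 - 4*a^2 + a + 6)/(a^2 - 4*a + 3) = (a^2 - a - 2)/(a - 1)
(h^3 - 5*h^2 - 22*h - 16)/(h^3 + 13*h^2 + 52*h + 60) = (h^2 - 7*h - 8)/(h^2 + 11*h + 30)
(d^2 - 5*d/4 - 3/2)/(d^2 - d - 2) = (d + 3/4)/(d + 1)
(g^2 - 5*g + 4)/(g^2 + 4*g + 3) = (g^2 - 5*g + 4)/(g^2 + 4*g + 3)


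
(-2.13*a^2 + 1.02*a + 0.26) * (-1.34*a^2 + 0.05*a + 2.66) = 2.8542*a^4 - 1.4733*a^3 - 5.9632*a^2 + 2.7262*a + 0.6916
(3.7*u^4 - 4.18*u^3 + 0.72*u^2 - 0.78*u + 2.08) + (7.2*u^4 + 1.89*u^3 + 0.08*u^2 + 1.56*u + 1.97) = 10.9*u^4 - 2.29*u^3 + 0.8*u^2 + 0.78*u + 4.05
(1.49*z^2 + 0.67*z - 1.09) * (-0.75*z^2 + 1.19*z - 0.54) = -1.1175*z^4 + 1.2706*z^3 + 0.8102*z^2 - 1.6589*z + 0.5886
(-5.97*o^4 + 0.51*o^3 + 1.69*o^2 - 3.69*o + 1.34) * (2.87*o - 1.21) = -17.1339*o^5 + 8.6874*o^4 + 4.2332*o^3 - 12.6352*o^2 + 8.3107*o - 1.6214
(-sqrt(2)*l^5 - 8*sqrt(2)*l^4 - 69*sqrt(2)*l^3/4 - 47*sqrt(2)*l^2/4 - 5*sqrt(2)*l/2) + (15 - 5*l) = -sqrt(2)*l^5 - 8*sqrt(2)*l^4 - 69*sqrt(2)*l^3/4 - 47*sqrt(2)*l^2/4 - 5*l - 5*sqrt(2)*l/2 + 15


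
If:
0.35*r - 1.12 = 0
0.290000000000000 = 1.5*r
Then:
No Solution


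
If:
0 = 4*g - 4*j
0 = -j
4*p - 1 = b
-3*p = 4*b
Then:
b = -3/19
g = 0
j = 0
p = 4/19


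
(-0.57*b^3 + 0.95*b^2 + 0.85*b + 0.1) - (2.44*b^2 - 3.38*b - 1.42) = -0.57*b^3 - 1.49*b^2 + 4.23*b + 1.52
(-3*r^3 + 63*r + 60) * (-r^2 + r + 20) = 3*r^5 - 3*r^4 - 123*r^3 + 3*r^2 + 1320*r + 1200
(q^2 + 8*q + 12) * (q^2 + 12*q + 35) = q^4 + 20*q^3 + 143*q^2 + 424*q + 420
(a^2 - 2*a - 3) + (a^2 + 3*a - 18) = 2*a^2 + a - 21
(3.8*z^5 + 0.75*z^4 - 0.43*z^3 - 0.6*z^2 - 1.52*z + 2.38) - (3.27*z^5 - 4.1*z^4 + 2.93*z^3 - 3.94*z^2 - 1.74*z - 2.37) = 0.53*z^5 + 4.85*z^4 - 3.36*z^3 + 3.34*z^2 + 0.22*z + 4.75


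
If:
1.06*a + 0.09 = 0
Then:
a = -0.08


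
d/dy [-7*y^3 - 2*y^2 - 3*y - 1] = -21*y^2 - 4*y - 3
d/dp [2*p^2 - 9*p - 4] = 4*p - 9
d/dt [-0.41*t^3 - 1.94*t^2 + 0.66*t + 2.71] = -1.23*t^2 - 3.88*t + 0.66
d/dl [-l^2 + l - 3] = 1 - 2*l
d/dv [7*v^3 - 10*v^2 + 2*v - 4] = 21*v^2 - 20*v + 2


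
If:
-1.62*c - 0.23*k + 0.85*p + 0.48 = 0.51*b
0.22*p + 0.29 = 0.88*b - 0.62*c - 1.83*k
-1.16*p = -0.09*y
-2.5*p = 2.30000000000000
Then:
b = 1.62016304971868*k - 0.0260236536915834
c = -0.652026639108968*k - 0.178227121368699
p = -0.92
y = -11.86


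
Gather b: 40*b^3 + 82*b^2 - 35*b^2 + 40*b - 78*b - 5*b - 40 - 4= 40*b^3 + 47*b^2 - 43*b - 44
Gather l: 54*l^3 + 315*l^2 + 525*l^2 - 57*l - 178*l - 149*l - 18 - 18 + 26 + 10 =54*l^3 + 840*l^2 - 384*l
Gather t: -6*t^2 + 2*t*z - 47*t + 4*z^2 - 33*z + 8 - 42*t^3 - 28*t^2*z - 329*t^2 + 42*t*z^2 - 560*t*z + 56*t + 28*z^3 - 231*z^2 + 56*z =-42*t^3 + t^2*(-28*z - 335) + t*(42*z^2 - 558*z + 9) + 28*z^3 - 227*z^2 + 23*z + 8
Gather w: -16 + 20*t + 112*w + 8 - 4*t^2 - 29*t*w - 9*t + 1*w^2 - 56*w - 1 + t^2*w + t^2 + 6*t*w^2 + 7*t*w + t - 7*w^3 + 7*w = -3*t^2 + 12*t - 7*w^3 + w^2*(6*t + 1) + w*(t^2 - 22*t + 63) - 9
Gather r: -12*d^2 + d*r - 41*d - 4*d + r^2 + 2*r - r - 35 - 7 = -12*d^2 - 45*d + r^2 + r*(d + 1) - 42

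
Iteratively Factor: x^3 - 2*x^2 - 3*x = (x + 1)*(x^2 - 3*x) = (x - 3)*(x + 1)*(x)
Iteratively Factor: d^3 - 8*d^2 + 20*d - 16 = (d - 2)*(d^2 - 6*d + 8) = (d - 2)^2*(d - 4)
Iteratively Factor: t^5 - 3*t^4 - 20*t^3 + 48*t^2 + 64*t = (t - 4)*(t^4 + t^3 - 16*t^2 - 16*t) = (t - 4)*(t + 1)*(t^3 - 16*t) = (t - 4)^2*(t + 1)*(t^2 + 4*t) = (t - 4)^2*(t + 1)*(t + 4)*(t)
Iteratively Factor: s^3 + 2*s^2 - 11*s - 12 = (s + 4)*(s^2 - 2*s - 3) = (s - 3)*(s + 4)*(s + 1)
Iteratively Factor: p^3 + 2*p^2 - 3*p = (p - 1)*(p^2 + 3*p) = p*(p - 1)*(p + 3)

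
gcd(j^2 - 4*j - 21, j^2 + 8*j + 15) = j + 3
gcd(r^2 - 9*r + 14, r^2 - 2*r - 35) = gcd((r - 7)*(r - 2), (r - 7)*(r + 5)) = r - 7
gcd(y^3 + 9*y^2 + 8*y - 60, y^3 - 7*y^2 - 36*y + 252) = y + 6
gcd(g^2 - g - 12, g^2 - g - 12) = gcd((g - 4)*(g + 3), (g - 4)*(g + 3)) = g^2 - g - 12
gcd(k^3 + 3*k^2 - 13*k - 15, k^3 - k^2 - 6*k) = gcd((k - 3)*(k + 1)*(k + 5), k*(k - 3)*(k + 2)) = k - 3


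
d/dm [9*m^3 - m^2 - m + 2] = 27*m^2 - 2*m - 1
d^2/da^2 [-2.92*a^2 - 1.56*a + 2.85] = -5.84000000000000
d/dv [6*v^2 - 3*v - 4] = 12*v - 3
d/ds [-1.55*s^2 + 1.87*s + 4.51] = 1.87 - 3.1*s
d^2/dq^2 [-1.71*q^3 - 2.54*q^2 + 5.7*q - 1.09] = -10.26*q - 5.08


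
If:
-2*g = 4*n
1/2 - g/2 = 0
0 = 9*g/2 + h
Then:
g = 1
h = -9/2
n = -1/2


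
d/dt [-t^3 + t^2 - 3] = t*(2 - 3*t)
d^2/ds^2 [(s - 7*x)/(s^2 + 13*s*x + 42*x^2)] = 2*((s - 7*x)*(2*s + 13*x)^2 - 3*(s + 2*x)*(s^2 + 13*s*x + 42*x^2))/(s^2 + 13*s*x + 42*x^2)^3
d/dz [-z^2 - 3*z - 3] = -2*z - 3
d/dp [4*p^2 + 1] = 8*p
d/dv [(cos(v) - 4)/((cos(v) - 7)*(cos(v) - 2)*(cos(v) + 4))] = (83*cos(v) - 17*cos(2*v) + cos(3*v) + 47)*sin(v)/(2*(cos(v) - 7)^2*(cos(v) - 2)^2*(cos(v) + 4)^2)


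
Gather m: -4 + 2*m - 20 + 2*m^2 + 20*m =2*m^2 + 22*m - 24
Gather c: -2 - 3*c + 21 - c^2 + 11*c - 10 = -c^2 + 8*c + 9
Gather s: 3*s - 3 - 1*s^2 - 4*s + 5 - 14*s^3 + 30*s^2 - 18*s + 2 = -14*s^3 + 29*s^2 - 19*s + 4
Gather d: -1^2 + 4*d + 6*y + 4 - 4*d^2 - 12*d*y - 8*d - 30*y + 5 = -4*d^2 + d*(-12*y - 4) - 24*y + 8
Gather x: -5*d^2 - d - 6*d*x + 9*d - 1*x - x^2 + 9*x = -5*d^2 + 8*d - x^2 + x*(8 - 6*d)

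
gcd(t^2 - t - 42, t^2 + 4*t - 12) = t + 6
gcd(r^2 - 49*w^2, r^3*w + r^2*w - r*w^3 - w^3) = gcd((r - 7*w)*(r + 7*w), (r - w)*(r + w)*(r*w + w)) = 1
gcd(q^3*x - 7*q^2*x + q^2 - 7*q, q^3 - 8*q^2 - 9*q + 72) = 1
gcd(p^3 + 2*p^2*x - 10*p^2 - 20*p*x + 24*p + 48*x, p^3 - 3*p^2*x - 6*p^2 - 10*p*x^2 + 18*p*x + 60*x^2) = p^2 + 2*p*x - 6*p - 12*x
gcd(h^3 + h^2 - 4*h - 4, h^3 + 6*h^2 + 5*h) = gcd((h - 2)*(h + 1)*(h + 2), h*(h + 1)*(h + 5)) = h + 1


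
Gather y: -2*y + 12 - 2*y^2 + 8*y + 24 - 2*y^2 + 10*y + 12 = -4*y^2 + 16*y + 48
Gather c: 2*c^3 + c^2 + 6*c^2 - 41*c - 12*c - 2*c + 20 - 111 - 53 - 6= 2*c^3 + 7*c^2 - 55*c - 150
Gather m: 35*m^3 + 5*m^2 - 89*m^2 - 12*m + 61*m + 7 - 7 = 35*m^3 - 84*m^2 + 49*m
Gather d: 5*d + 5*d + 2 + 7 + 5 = 10*d + 14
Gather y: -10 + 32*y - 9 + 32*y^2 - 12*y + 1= 32*y^2 + 20*y - 18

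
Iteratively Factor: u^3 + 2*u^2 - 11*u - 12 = (u - 3)*(u^2 + 5*u + 4) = (u - 3)*(u + 4)*(u + 1)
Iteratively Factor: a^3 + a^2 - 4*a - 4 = (a - 2)*(a^2 + 3*a + 2) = (a - 2)*(a + 1)*(a + 2)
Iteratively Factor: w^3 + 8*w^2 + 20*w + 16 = (w + 2)*(w^2 + 6*w + 8) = (w + 2)^2*(w + 4)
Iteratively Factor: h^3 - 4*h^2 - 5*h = (h + 1)*(h^2 - 5*h) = h*(h + 1)*(h - 5)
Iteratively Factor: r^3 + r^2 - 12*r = (r - 3)*(r^2 + 4*r) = r*(r - 3)*(r + 4)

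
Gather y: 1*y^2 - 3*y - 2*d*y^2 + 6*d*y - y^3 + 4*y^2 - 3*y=-y^3 + y^2*(5 - 2*d) + y*(6*d - 6)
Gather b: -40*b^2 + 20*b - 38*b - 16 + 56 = -40*b^2 - 18*b + 40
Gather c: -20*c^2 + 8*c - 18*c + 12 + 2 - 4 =-20*c^2 - 10*c + 10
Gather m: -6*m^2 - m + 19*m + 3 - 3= -6*m^2 + 18*m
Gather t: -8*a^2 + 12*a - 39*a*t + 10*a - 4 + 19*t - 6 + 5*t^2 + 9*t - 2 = -8*a^2 + 22*a + 5*t^2 + t*(28 - 39*a) - 12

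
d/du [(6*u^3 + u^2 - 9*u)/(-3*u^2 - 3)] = (-6*u^4 - 27*u^2 - 2*u + 9)/(3*(u^4 + 2*u^2 + 1))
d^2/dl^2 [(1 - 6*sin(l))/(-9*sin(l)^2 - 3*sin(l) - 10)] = 9*(-54*sin(l)^5 + 54*sin(l)^4 + 477*sin(l)^3 - 73*sin(l)^2 - 448*sin(l) - 22)/(9*sin(l)^2 + 3*sin(l) + 10)^3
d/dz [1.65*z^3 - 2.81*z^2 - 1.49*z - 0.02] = 4.95*z^2 - 5.62*z - 1.49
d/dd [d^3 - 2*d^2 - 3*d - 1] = 3*d^2 - 4*d - 3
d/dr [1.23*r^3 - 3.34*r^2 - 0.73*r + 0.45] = 3.69*r^2 - 6.68*r - 0.73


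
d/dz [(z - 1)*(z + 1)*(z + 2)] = 3*z^2 + 4*z - 1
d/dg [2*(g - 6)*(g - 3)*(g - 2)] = 6*g^2 - 44*g + 72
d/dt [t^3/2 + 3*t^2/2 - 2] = 3*t*(t + 2)/2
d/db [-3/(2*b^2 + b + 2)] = 3*(4*b + 1)/(2*b^2 + b + 2)^2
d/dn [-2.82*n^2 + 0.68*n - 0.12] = 0.68 - 5.64*n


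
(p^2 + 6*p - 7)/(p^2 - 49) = (p - 1)/(p - 7)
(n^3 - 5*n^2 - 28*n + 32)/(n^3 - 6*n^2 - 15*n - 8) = (n^2 + 3*n - 4)/(n^2 + 2*n + 1)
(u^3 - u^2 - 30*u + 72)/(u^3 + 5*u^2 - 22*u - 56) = (u^2 + 3*u - 18)/(u^2 + 9*u + 14)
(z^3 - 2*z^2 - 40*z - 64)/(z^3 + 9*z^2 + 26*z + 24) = (z - 8)/(z + 3)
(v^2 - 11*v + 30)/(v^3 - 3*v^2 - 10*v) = (v - 6)/(v*(v + 2))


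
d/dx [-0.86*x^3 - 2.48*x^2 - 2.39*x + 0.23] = -2.58*x^2 - 4.96*x - 2.39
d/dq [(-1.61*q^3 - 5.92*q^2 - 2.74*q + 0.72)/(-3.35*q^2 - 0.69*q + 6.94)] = (5.3935*q^4 + 2.2218*q^3 - 38.6144*q^2 - 77.3456*q - 18.5188)/(11.2225*q^4 + 4.623*q^3 - 46.0219*q^2 - 9.5772*q + 48.1636)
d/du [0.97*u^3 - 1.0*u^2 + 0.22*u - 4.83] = 2.91*u^2 - 2.0*u + 0.22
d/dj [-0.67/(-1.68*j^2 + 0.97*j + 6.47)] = (0.6499 - 2.2512*j)/(-1.68*j^2 + 0.97*j + 6.47)^2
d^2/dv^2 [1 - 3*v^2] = -6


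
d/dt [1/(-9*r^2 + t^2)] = -2*t/(9*r^2 - t^2)^2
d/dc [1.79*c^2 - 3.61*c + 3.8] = 3.58*c - 3.61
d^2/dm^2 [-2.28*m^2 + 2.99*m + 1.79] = -4.56000000000000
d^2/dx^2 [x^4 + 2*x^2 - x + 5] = 12*x^2 + 4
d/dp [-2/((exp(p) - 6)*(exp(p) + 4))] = 4*(exp(p) - 1)*exp(p)/((exp(p) - 6)^2*(exp(p) + 4)^2)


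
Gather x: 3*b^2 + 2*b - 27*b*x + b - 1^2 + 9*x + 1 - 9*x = 3*b^2 - 27*b*x + 3*b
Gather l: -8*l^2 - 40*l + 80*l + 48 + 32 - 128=-8*l^2 + 40*l - 48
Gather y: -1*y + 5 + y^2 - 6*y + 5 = y^2 - 7*y + 10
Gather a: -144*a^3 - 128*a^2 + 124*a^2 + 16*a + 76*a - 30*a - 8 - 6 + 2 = -144*a^3 - 4*a^2 + 62*a - 12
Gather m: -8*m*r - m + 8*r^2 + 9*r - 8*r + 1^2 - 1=m*(-8*r - 1) + 8*r^2 + r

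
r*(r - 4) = r^2 - 4*r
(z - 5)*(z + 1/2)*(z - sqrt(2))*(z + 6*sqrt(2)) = z^4 - 9*z^3/2 + 5*sqrt(2)*z^3 - 45*sqrt(2)*z^2/2 - 29*z^2/2 - 25*sqrt(2)*z/2 + 54*z + 30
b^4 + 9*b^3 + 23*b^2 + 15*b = b*(b + 1)*(b + 3)*(b + 5)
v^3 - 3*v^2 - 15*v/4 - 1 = (v - 4)*(v + 1/2)^2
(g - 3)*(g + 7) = g^2 + 4*g - 21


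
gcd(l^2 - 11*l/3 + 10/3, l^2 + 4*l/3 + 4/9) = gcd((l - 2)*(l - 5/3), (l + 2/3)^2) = 1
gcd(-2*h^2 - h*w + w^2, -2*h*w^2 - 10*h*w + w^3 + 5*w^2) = -2*h + w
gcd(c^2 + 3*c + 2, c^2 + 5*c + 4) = c + 1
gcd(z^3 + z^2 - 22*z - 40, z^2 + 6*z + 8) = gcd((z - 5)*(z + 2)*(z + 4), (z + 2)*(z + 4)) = z^2 + 6*z + 8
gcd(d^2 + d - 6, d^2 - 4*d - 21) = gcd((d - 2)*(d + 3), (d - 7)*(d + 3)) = d + 3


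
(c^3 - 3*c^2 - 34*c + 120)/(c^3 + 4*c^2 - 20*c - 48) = (c - 5)/(c + 2)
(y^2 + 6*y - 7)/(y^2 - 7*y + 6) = (y + 7)/(y - 6)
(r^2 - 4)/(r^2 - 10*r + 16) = (r + 2)/(r - 8)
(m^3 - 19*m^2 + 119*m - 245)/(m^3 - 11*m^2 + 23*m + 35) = (m - 7)/(m + 1)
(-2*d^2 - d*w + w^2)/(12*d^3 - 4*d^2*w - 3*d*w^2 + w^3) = (d + w)/(-6*d^2 - d*w + w^2)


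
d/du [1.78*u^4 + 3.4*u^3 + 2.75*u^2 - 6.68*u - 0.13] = 7.12*u^3 + 10.2*u^2 + 5.5*u - 6.68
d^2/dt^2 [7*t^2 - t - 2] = 14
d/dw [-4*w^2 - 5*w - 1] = -8*w - 5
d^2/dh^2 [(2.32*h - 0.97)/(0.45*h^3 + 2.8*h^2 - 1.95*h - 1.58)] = (2.8188*h^5 + 15.1821*h^4 + 20.894*h^3 - 20.72751*h^2 + 89.22126*h - 30.25525)/(0.091125*h^9 + 1.701*h^8 + 9.399375*h^7 + 6.25015*h^6 - 52.675425*h^5 + 3.09809999999999*h^4 + 47.716065*h^3 + 2.94591*h^2 - 14.60394*h - 3.944312)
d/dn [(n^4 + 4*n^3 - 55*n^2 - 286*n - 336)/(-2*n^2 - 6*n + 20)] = (-2*n^5 - 13*n^4 + 16*n^3 - n^2 - 1772*n - 3868)/(2*(n^4 + 6*n^3 - 11*n^2 - 60*n + 100))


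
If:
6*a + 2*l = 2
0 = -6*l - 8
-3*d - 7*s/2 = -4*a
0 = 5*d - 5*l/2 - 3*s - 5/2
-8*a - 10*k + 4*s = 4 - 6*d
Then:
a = 7/9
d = 77/318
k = -961/1590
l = -4/3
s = 325/477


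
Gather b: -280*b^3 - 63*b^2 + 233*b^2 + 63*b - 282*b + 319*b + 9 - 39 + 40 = -280*b^3 + 170*b^2 + 100*b + 10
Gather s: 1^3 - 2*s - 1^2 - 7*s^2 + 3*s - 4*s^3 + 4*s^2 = -4*s^3 - 3*s^2 + s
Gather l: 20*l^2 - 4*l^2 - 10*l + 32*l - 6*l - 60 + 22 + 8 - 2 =16*l^2 + 16*l - 32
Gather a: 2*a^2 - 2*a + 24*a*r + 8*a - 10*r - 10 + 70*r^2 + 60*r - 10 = 2*a^2 + a*(24*r + 6) + 70*r^2 + 50*r - 20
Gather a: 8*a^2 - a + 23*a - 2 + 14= 8*a^2 + 22*a + 12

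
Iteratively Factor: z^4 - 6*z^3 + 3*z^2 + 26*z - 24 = (z - 4)*(z^3 - 2*z^2 - 5*z + 6) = (z - 4)*(z - 3)*(z^2 + z - 2) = (z - 4)*(z - 3)*(z - 1)*(z + 2)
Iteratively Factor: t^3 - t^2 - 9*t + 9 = (t - 3)*(t^2 + 2*t - 3) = (t - 3)*(t + 3)*(t - 1)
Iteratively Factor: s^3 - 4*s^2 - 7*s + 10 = (s + 2)*(s^2 - 6*s + 5) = (s - 5)*(s + 2)*(s - 1)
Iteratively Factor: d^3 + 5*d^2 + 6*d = (d + 3)*(d^2 + 2*d) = (d + 2)*(d + 3)*(d)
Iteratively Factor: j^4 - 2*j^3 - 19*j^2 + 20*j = (j + 4)*(j^3 - 6*j^2 + 5*j) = (j - 5)*(j + 4)*(j^2 - j) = (j - 5)*(j - 1)*(j + 4)*(j)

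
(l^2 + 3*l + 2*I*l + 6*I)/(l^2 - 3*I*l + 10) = (l + 3)/(l - 5*I)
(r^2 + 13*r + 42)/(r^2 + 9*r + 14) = (r + 6)/(r + 2)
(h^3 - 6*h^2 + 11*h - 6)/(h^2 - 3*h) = h - 3 + 2/h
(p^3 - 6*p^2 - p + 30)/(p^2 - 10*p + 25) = (p^2 - p - 6)/(p - 5)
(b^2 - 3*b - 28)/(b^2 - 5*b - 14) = (b + 4)/(b + 2)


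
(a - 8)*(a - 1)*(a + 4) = a^3 - 5*a^2 - 28*a + 32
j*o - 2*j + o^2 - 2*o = (j + o)*(o - 2)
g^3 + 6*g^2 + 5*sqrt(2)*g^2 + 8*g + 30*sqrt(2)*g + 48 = (g + 6)*(g + sqrt(2))*(g + 4*sqrt(2))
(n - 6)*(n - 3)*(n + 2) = n^3 - 7*n^2 + 36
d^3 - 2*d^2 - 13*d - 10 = (d - 5)*(d + 1)*(d + 2)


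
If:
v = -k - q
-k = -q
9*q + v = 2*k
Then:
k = 0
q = 0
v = 0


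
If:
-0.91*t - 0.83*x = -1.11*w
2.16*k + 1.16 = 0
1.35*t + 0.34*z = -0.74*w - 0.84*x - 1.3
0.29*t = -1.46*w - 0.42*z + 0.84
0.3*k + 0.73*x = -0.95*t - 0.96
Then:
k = -0.54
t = -15.84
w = 1.61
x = 19.51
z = 7.34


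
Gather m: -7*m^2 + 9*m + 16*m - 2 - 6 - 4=-7*m^2 + 25*m - 12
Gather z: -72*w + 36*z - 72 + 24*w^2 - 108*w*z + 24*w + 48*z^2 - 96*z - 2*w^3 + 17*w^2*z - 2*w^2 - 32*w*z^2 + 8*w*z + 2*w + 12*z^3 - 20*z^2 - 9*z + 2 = -2*w^3 + 22*w^2 - 46*w + 12*z^3 + z^2*(28 - 32*w) + z*(17*w^2 - 100*w - 69) - 70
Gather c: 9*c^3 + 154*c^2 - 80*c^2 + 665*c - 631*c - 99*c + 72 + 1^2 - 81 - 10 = 9*c^3 + 74*c^2 - 65*c - 18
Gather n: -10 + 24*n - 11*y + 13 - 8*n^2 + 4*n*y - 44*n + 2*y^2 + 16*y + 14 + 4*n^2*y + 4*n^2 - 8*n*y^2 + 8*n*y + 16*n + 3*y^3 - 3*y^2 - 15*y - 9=n^2*(4*y - 4) + n*(-8*y^2 + 12*y - 4) + 3*y^3 - y^2 - 10*y + 8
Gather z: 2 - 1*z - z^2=-z^2 - z + 2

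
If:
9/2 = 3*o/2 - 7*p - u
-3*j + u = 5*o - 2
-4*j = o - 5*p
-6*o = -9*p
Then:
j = -5/34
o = -30/119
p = -20/119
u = -881/238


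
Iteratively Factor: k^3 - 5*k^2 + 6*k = (k - 3)*(k^2 - 2*k) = (k - 3)*(k - 2)*(k)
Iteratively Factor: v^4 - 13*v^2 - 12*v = (v + 1)*(v^3 - v^2 - 12*v) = v*(v + 1)*(v^2 - v - 12) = v*(v + 1)*(v + 3)*(v - 4)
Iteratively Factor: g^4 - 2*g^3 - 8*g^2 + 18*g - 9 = (g - 1)*(g^3 - g^2 - 9*g + 9) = (g - 1)^2*(g^2 - 9) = (g - 3)*(g - 1)^2*(g + 3)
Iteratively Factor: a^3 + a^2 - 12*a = (a)*(a^2 + a - 12) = a*(a + 4)*(a - 3)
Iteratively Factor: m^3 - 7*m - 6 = (m - 3)*(m^2 + 3*m + 2) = (m - 3)*(m + 1)*(m + 2)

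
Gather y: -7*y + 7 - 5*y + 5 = 12 - 12*y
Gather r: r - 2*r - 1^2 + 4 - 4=-r - 1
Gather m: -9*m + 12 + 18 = 30 - 9*m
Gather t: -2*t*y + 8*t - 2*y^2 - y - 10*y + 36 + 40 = t*(8 - 2*y) - 2*y^2 - 11*y + 76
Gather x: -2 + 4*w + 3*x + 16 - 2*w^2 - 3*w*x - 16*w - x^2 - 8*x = -2*w^2 - 12*w - x^2 + x*(-3*w - 5) + 14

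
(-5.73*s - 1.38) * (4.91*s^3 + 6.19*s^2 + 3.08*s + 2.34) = -28.1343*s^4 - 42.2445*s^3 - 26.1906*s^2 - 17.6586*s - 3.2292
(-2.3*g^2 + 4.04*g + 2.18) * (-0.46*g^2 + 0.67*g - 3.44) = 1.058*g^4 - 3.3994*g^3 + 9.616*g^2 - 12.437*g - 7.4992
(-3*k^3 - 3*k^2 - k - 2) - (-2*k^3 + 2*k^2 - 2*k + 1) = -k^3 - 5*k^2 + k - 3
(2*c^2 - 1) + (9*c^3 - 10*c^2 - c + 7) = 9*c^3 - 8*c^2 - c + 6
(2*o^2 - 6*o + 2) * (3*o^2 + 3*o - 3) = 6*o^4 - 12*o^3 - 18*o^2 + 24*o - 6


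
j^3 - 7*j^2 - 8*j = j*(j - 8)*(j + 1)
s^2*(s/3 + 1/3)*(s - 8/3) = s^4/3 - 5*s^3/9 - 8*s^2/9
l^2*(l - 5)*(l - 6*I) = l^4 - 5*l^3 - 6*I*l^3 + 30*I*l^2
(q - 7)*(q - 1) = q^2 - 8*q + 7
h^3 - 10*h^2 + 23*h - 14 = (h - 7)*(h - 2)*(h - 1)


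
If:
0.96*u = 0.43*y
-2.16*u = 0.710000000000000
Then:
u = -0.33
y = -0.73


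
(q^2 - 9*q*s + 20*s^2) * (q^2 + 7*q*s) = q^4 - 2*q^3*s - 43*q^2*s^2 + 140*q*s^3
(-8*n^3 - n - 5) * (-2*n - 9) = 16*n^4 + 72*n^3 + 2*n^2 + 19*n + 45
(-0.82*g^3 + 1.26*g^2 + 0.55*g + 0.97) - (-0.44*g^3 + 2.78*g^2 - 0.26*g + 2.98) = -0.38*g^3 - 1.52*g^2 + 0.81*g - 2.01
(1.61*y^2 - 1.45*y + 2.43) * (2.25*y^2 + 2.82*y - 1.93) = 3.6225*y^4 + 1.2777*y^3 - 1.7288*y^2 + 9.6511*y - 4.6899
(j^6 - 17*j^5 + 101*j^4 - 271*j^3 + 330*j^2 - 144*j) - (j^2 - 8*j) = j^6 - 17*j^5 + 101*j^4 - 271*j^3 + 329*j^2 - 136*j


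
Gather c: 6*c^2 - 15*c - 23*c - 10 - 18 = 6*c^2 - 38*c - 28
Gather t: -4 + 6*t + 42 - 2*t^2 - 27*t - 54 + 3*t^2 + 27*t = t^2 + 6*t - 16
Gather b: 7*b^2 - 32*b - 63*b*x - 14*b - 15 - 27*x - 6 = 7*b^2 + b*(-63*x - 46) - 27*x - 21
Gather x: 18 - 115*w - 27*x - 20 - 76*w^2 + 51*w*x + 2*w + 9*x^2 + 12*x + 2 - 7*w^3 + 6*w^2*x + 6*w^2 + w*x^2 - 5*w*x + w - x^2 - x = -7*w^3 - 70*w^2 - 112*w + x^2*(w + 8) + x*(6*w^2 + 46*w - 16)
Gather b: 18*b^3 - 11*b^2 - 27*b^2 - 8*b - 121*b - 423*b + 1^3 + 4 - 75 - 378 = 18*b^3 - 38*b^2 - 552*b - 448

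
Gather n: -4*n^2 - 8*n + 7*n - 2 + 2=-4*n^2 - n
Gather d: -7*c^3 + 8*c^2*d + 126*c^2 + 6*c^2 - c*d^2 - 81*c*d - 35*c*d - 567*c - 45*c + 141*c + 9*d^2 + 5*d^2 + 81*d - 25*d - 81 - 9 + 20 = -7*c^3 + 132*c^2 - 471*c + d^2*(14 - c) + d*(8*c^2 - 116*c + 56) - 70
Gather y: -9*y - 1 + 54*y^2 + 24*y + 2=54*y^2 + 15*y + 1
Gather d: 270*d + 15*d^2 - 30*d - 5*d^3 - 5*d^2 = -5*d^3 + 10*d^2 + 240*d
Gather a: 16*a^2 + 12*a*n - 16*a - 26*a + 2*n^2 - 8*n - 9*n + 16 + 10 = 16*a^2 + a*(12*n - 42) + 2*n^2 - 17*n + 26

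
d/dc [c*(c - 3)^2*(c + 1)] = 4*c^3 - 15*c^2 + 6*c + 9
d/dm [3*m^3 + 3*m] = 9*m^2 + 3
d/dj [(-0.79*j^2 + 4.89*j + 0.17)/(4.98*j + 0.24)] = (-3.9342*j^2 - 0.379200000000001*j + 0.327)/(24.8004*j^2 + 2.3904*j + 0.0576)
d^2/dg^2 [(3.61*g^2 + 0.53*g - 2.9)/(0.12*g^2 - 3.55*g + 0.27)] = (3.090984*g^3 - 0.952343999999982*g^2 + 7.309368*g - 71.364232)/(0.001728*g^6 - 0.15336*g^5 + 4.548564*g^4 - 45.428995*g^3 + 10.234269*g^2 - 0.776385*g + 0.019683)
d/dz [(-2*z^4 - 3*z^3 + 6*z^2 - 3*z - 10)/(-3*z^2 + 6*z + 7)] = (12*z^5 - 27*z^4 - 92*z^3 - 36*z^2 + 24*z + 39)/(9*z^4 - 36*z^3 - 6*z^2 + 84*z + 49)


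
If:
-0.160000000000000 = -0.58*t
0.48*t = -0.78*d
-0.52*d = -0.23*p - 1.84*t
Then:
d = -0.17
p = -2.59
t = 0.28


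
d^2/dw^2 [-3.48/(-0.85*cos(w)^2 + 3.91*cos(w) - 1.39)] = (-10.0572*(1 - cos(w)^2)^2 + 34.69734*cos(w)^3 - 41.784708*cos(w)^2 - 88.308132*cos(w) + 108.239136)/(0.85*cos(w)^2 - 3.91*cos(w) + 1.39)^3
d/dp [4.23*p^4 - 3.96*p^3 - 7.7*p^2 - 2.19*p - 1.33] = 16.92*p^3 - 11.88*p^2 - 15.4*p - 2.19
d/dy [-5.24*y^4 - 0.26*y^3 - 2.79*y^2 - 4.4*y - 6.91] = -20.96*y^3 - 0.78*y^2 - 5.58*y - 4.4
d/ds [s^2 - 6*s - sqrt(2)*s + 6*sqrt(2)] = 2*s - 6 - sqrt(2)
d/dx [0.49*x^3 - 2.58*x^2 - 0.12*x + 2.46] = 1.47*x^2 - 5.16*x - 0.12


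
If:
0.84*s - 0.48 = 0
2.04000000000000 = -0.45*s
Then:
No Solution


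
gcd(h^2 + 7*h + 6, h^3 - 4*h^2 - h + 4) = h + 1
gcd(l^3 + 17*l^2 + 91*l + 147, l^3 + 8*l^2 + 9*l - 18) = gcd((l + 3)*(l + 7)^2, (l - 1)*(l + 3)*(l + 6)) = l + 3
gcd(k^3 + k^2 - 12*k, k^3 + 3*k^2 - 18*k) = k^2 - 3*k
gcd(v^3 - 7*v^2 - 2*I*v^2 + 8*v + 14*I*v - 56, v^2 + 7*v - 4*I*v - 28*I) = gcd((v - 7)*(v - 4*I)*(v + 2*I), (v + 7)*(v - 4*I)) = v - 4*I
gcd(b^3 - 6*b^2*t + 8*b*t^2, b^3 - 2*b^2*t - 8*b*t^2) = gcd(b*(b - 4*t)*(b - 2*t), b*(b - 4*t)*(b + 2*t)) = -b^2 + 4*b*t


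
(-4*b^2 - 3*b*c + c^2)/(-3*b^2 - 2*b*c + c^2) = (4*b - c)/(3*b - c)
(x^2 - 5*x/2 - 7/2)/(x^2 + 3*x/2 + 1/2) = (2*x - 7)/(2*x + 1)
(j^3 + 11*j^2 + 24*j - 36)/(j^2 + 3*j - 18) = (j^2 + 5*j - 6)/(j - 3)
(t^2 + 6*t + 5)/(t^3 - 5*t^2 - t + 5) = (t + 5)/(t^2 - 6*t + 5)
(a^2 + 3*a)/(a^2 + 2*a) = (a + 3)/(a + 2)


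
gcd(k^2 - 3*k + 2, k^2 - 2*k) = k - 2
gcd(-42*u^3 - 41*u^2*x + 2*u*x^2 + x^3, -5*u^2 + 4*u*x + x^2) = 1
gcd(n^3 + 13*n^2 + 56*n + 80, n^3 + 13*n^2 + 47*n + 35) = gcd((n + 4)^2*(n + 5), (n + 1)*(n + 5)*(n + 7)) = n + 5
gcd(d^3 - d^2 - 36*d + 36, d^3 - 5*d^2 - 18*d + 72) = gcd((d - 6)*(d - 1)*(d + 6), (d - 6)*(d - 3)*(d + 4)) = d - 6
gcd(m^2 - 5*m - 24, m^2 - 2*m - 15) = m + 3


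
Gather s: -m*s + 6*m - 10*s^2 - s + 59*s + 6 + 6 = 6*m - 10*s^2 + s*(58 - m) + 12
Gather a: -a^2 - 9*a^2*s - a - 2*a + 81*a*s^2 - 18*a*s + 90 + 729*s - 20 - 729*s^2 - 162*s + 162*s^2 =a^2*(-9*s - 1) + a*(81*s^2 - 18*s - 3) - 567*s^2 + 567*s + 70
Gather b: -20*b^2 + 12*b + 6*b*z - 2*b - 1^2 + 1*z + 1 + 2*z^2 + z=-20*b^2 + b*(6*z + 10) + 2*z^2 + 2*z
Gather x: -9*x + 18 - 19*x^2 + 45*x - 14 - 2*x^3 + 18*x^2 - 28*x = -2*x^3 - x^2 + 8*x + 4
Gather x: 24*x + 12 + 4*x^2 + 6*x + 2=4*x^2 + 30*x + 14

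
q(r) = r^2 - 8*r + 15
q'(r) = 2*r - 8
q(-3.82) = 60.15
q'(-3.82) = -15.64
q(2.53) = 1.16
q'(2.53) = -2.94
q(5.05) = 0.10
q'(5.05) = 2.10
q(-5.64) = 91.93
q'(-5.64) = -19.28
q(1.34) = 6.08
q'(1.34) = -5.32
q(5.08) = 0.17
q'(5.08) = 2.16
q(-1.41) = 28.27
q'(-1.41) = -10.82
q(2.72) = 0.64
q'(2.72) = -2.56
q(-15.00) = 360.00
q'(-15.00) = -38.00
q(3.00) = 0.00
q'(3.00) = -2.00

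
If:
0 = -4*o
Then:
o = 0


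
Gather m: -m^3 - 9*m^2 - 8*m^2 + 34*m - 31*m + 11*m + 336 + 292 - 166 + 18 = -m^3 - 17*m^2 + 14*m + 480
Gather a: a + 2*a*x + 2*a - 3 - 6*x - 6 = a*(2*x + 3) - 6*x - 9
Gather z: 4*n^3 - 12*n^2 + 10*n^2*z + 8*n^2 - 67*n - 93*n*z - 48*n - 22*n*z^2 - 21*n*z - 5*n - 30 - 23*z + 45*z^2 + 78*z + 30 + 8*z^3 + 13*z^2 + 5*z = 4*n^3 - 4*n^2 - 120*n + 8*z^3 + z^2*(58 - 22*n) + z*(10*n^2 - 114*n + 60)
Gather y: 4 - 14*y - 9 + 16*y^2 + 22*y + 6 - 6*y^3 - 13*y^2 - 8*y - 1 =-6*y^3 + 3*y^2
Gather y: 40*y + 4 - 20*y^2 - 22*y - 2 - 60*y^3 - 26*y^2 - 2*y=-60*y^3 - 46*y^2 + 16*y + 2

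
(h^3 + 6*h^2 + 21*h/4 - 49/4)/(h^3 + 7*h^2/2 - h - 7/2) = (h + 7/2)/(h + 1)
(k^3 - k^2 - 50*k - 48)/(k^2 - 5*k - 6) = (k^2 - 2*k - 48)/(k - 6)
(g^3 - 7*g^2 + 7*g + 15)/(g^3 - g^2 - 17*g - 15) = (g - 3)/(g + 3)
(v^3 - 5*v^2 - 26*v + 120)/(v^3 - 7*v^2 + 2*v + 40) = (v^2 - v - 30)/(v^2 - 3*v - 10)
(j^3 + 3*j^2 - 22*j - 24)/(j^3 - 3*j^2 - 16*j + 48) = (j^2 + 7*j + 6)/(j^2 + j - 12)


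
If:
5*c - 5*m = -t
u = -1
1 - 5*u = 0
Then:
No Solution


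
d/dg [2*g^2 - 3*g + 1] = 4*g - 3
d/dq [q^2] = 2*q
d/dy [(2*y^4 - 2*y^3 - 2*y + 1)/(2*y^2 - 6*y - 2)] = (2*y^5 - 10*y^4 + 2*y^3 + 4*y^2 - y + 5/2)/(y^4 - 6*y^3 + 7*y^2 + 6*y + 1)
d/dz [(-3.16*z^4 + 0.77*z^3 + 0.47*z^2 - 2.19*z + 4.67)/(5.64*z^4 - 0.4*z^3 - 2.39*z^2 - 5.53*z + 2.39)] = (-3.0788*z^6 + 9.8032*z^5 + 87.8269*z^4 - 145.833*z^3 + 3.2917*z^2 + 24.5692*z + 20.591)/(31.8096*z^8 - 4.512*z^7 - 26.7992*z^6 - 60.4664*z^5 + 37.0953*z^4 + 24.5214*z^3 + 19.1567*z^2 - 26.4334*z + 5.7121)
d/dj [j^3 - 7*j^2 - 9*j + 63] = 3*j^2 - 14*j - 9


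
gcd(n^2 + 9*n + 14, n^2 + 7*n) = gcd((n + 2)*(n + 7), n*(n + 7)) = n + 7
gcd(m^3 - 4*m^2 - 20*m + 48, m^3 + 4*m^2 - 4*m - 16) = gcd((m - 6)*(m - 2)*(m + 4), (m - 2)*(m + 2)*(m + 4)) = m^2 + 2*m - 8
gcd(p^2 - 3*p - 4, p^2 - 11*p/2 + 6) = p - 4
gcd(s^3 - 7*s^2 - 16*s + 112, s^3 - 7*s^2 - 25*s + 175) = s - 7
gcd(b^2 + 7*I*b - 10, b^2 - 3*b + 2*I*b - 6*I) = b + 2*I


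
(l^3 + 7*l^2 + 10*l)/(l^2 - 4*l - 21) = l*(l^2 + 7*l + 10)/(l^2 - 4*l - 21)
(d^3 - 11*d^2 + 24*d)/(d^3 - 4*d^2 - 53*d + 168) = d/(d + 7)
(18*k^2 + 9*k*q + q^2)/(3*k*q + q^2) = (6*k + q)/q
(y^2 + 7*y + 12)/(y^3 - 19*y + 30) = (y^2 + 7*y + 12)/(y^3 - 19*y + 30)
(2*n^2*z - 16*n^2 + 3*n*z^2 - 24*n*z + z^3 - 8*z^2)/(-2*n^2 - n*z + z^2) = (2*n*z - 16*n + z^2 - 8*z)/(-2*n + z)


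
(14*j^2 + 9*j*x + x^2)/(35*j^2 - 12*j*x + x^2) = (14*j^2 + 9*j*x + x^2)/(35*j^2 - 12*j*x + x^2)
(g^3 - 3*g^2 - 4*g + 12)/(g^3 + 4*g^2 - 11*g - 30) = (g - 2)/(g + 5)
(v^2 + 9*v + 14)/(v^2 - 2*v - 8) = (v + 7)/(v - 4)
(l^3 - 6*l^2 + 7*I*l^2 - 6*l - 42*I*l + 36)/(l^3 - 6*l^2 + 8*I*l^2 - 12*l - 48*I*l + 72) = (l + I)/(l + 2*I)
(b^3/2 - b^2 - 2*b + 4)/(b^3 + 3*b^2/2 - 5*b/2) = (b^3 - 2*b^2 - 4*b + 8)/(b*(2*b^2 + 3*b - 5))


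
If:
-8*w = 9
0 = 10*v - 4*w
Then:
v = -9/20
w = -9/8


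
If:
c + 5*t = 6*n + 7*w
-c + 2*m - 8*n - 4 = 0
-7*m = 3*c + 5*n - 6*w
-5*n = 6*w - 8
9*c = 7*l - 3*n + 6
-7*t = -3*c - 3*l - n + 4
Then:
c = 318596/126181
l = 269574/126181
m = 113980/126181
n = -74420/126181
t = 169338/126181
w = 230258/126181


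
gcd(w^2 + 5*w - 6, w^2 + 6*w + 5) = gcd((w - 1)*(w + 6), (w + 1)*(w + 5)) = 1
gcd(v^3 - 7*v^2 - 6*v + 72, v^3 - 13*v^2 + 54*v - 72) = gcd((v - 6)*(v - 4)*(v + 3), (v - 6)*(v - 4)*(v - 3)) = v^2 - 10*v + 24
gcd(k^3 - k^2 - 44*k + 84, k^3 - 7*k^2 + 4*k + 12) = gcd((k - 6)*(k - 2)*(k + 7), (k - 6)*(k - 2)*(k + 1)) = k^2 - 8*k + 12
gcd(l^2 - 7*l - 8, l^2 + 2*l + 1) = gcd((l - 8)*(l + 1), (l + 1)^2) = l + 1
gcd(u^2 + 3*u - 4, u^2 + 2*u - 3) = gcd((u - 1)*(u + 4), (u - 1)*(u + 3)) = u - 1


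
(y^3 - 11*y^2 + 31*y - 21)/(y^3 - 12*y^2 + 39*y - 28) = (y - 3)/(y - 4)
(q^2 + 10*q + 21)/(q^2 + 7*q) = (q + 3)/q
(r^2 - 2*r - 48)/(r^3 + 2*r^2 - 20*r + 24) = (r - 8)/(r^2 - 4*r + 4)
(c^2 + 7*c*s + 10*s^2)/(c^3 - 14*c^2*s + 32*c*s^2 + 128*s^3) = (c + 5*s)/(c^2 - 16*c*s + 64*s^2)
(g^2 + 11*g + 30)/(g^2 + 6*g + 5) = (g + 6)/(g + 1)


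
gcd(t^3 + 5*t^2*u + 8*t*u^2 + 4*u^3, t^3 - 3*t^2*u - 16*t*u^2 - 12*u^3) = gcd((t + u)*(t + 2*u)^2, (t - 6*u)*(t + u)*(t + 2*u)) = t^2 + 3*t*u + 2*u^2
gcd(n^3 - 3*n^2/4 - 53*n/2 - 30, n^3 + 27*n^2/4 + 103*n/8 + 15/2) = n^2 + 21*n/4 + 5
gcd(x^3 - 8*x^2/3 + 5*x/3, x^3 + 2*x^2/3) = x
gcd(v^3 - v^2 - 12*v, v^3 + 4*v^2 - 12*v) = v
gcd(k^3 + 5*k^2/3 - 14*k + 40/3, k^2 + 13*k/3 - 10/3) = k + 5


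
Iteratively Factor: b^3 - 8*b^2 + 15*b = (b - 3)*(b^2 - 5*b) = b*(b - 3)*(b - 5)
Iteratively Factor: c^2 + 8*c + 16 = (c + 4)*(c + 4)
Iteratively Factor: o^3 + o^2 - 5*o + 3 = (o - 1)*(o^2 + 2*o - 3) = (o - 1)*(o + 3)*(o - 1)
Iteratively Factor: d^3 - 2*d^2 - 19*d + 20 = (d - 1)*(d^2 - d - 20) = (d - 1)*(d + 4)*(d - 5)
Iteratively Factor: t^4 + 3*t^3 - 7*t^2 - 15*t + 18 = (t + 3)*(t^3 - 7*t + 6) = (t + 3)^2*(t^2 - 3*t + 2) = (t - 2)*(t + 3)^2*(t - 1)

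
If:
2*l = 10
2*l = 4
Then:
No Solution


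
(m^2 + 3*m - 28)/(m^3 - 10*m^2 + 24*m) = (m + 7)/(m*(m - 6))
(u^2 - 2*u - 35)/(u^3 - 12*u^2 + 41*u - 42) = (u + 5)/(u^2 - 5*u + 6)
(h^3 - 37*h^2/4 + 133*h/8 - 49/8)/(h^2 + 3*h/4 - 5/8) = (4*h^2 - 35*h + 49)/(4*h + 5)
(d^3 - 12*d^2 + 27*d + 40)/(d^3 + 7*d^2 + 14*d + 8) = (d^2 - 13*d + 40)/(d^2 + 6*d + 8)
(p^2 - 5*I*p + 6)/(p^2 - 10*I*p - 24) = (p + I)/(p - 4*I)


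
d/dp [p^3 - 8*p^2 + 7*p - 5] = 3*p^2 - 16*p + 7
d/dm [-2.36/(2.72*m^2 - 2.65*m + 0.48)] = (12.8384*m - 6.254)/(2.72*m^2 - 2.65*m + 0.48)^2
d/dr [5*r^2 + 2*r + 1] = 10*r + 2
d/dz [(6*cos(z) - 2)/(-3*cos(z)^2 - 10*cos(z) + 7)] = 2*(-9*cos(z)^2 + 6*cos(z) - 11)*sin(z)/(-3*sin(z)^2 + 10*cos(z) - 4)^2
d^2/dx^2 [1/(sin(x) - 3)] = (-3*sin(x) + cos(x)^2 + 1)/(sin(x) - 3)^3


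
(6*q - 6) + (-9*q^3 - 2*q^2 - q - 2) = -9*q^3 - 2*q^2 + 5*q - 8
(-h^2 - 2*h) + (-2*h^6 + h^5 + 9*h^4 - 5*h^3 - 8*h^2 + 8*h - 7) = -2*h^6 + h^5 + 9*h^4 - 5*h^3 - 9*h^2 + 6*h - 7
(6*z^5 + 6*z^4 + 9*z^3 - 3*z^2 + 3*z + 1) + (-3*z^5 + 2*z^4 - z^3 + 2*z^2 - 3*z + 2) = 3*z^5 + 8*z^4 + 8*z^3 - z^2 + 3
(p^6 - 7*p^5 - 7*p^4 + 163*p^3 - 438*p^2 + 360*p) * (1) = p^6 - 7*p^5 - 7*p^4 + 163*p^3 - 438*p^2 + 360*p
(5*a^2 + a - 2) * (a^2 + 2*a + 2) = 5*a^4 + 11*a^3 + 10*a^2 - 2*a - 4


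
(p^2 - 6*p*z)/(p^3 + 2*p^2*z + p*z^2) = (p - 6*z)/(p^2 + 2*p*z + z^2)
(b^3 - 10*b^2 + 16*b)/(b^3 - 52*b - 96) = b*(b - 2)/(b^2 + 8*b + 12)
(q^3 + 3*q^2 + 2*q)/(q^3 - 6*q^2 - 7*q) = (q + 2)/(q - 7)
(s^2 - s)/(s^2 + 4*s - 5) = s/(s + 5)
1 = 1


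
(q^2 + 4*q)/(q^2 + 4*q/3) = 3*(q + 4)/(3*q + 4)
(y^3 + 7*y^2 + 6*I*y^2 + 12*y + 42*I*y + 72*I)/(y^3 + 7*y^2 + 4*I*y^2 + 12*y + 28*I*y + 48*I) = (y + 6*I)/(y + 4*I)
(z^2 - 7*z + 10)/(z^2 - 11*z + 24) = (z^2 - 7*z + 10)/(z^2 - 11*z + 24)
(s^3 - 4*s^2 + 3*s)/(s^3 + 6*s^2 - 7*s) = (s - 3)/(s + 7)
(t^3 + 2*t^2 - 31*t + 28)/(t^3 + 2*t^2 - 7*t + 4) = (t^2 + 3*t - 28)/(t^2 + 3*t - 4)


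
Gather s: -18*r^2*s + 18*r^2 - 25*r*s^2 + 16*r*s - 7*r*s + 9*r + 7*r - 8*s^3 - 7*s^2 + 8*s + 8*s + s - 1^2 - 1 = 18*r^2 + 16*r - 8*s^3 + s^2*(-25*r - 7) + s*(-18*r^2 + 9*r + 17) - 2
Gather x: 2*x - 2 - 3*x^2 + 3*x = -3*x^2 + 5*x - 2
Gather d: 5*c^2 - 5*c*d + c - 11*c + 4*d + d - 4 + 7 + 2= 5*c^2 - 10*c + d*(5 - 5*c) + 5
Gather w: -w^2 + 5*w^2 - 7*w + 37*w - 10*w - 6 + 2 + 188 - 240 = 4*w^2 + 20*w - 56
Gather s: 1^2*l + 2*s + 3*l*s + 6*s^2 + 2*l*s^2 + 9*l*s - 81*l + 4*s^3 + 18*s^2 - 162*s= -80*l + 4*s^3 + s^2*(2*l + 24) + s*(12*l - 160)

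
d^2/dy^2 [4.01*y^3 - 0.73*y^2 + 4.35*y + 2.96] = 24.06*y - 1.46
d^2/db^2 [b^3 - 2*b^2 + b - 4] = 6*b - 4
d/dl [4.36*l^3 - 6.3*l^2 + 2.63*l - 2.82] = 13.08*l^2 - 12.6*l + 2.63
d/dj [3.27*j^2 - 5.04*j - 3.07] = 6.54*j - 5.04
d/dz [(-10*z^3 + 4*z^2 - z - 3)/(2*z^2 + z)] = (-20*z^4 - 20*z^3 + 6*z^2 + 12*z + 3)/(z^2*(4*z^2 + 4*z + 1))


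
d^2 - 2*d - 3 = (d - 3)*(d + 1)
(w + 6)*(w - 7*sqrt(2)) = w^2 - 7*sqrt(2)*w + 6*w - 42*sqrt(2)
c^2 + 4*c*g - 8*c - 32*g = (c - 8)*(c + 4*g)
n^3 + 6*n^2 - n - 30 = (n - 2)*(n + 3)*(n + 5)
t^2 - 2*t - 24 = (t - 6)*(t + 4)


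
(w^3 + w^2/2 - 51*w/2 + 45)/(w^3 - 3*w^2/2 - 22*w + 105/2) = (2*w^2 + 7*w - 30)/(2*w^2 + 3*w - 35)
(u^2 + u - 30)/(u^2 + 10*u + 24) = (u - 5)/(u + 4)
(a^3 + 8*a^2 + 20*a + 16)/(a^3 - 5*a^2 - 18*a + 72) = (a^2 + 4*a + 4)/(a^2 - 9*a + 18)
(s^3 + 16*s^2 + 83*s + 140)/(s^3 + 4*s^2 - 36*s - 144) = (s^2 + 12*s + 35)/(s^2 - 36)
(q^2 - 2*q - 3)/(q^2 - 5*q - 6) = (q - 3)/(q - 6)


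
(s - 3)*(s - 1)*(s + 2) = s^3 - 2*s^2 - 5*s + 6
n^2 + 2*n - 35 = (n - 5)*(n + 7)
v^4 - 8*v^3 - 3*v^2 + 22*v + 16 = (v - 8)*(v - 2)*(v + 1)^2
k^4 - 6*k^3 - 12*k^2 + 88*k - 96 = (k - 6)*(k - 2)^2*(k + 4)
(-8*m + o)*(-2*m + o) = 16*m^2 - 10*m*o + o^2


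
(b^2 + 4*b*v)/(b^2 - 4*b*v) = (b + 4*v)/(b - 4*v)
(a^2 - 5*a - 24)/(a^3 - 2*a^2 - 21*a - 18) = (a - 8)/(a^2 - 5*a - 6)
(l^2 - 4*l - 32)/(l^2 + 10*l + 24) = (l - 8)/(l + 6)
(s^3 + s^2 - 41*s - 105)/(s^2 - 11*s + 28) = (s^2 + 8*s + 15)/(s - 4)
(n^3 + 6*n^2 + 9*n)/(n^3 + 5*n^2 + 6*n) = (n + 3)/(n + 2)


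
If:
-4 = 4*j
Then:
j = -1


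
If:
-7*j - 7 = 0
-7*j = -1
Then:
No Solution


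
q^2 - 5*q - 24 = (q - 8)*(q + 3)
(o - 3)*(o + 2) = o^2 - o - 6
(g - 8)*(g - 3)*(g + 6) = g^3 - 5*g^2 - 42*g + 144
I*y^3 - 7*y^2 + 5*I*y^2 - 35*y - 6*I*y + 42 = (y + 6)*(y + 7*I)*(I*y - I)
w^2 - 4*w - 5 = (w - 5)*(w + 1)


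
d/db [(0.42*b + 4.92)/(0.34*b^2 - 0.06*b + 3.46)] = (-0.1428*b^2 - 3.3456*b + 1.7484)/(0.1156*b^4 - 0.0408*b^3 + 2.3564*b^2 - 0.4152*b + 11.9716)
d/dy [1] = 0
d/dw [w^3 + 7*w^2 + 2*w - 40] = 3*w^2 + 14*w + 2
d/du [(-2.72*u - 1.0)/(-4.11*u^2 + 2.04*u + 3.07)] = (11.1792*u^2 - 5.5488*u - (2.72*u + 1.0)*(8.22*u - 2.04) - 8.3504)/(-4.11*u^2 + 2.04*u + 3.07)^2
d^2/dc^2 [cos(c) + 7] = -cos(c)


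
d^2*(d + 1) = d^3 + d^2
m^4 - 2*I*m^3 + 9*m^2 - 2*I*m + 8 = (m - 4*I)*(m - I)*(m + I)*(m + 2*I)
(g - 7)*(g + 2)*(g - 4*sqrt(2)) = g^3 - 4*sqrt(2)*g^2 - 5*g^2 - 14*g + 20*sqrt(2)*g + 56*sqrt(2)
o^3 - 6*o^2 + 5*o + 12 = (o - 4)*(o - 3)*(o + 1)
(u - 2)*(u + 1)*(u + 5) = u^3 + 4*u^2 - 7*u - 10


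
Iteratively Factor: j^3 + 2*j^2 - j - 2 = (j - 1)*(j^2 + 3*j + 2) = (j - 1)*(j + 2)*(j + 1)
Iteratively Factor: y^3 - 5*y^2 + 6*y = (y)*(y^2 - 5*y + 6) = y*(y - 3)*(y - 2)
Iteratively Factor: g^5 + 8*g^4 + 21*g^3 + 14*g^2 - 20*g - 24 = (g + 3)*(g^4 + 5*g^3 + 6*g^2 - 4*g - 8) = (g - 1)*(g + 3)*(g^3 + 6*g^2 + 12*g + 8) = (g - 1)*(g + 2)*(g + 3)*(g^2 + 4*g + 4) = (g - 1)*(g + 2)^2*(g + 3)*(g + 2)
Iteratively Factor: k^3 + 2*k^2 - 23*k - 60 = (k - 5)*(k^2 + 7*k + 12) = (k - 5)*(k + 4)*(k + 3)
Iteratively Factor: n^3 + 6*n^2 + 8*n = (n + 4)*(n^2 + 2*n) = n*(n + 4)*(n + 2)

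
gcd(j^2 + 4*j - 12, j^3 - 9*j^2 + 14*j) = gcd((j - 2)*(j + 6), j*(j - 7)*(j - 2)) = j - 2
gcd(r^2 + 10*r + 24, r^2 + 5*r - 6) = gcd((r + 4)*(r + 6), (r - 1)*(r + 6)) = r + 6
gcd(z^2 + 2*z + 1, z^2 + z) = z + 1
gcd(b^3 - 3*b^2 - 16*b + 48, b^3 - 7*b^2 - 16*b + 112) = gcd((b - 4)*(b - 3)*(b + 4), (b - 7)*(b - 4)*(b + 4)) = b^2 - 16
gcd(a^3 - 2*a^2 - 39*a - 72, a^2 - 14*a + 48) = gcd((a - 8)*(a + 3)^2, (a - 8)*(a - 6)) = a - 8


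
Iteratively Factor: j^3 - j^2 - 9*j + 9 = (j - 3)*(j^2 + 2*j - 3) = (j - 3)*(j - 1)*(j + 3)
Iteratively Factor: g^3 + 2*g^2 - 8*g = (g)*(g^2 + 2*g - 8) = g*(g + 4)*(g - 2)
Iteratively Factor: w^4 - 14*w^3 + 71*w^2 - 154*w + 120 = (w - 3)*(w^3 - 11*w^2 + 38*w - 40) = (w - 4)*(w - 3)*(w^2 - 7*w + 10) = (w - 5)*(w - 4)*(w - 3)*(w - 2)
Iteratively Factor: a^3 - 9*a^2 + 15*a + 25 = (a - 5)*(a^2 - 4*a - 5) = (a - 5)*(a + 1)*(a - 5)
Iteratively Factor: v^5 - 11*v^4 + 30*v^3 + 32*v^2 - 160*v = (v)*(v^4 - 11*v^3 + 30*v^2 + 32*v - 160) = v*(v + 2)*(v^3 - 13*v^2 + 56*v - 80) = v*(v - 4)*(v + 2)*(v^2 - 9*v + 20) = v*(v - 4)^2*(v + 2)*(v - 5)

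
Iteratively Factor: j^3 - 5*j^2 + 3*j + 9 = (j - 3)*(j^2 - 2*j - 3) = (j - 3)^2*(j + 1)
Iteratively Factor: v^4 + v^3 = (v + 1)*(v^3) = v*(v + 1)*(v^2) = v^2*(v + 1)*(v)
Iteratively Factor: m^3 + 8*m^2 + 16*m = (m + 4)*(m^2 + 4*m) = m*(m + 4)*(m + 4)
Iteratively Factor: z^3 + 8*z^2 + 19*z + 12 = (z + 3)*(z^2 + 5*z + 4) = (z + 1)*(z + 3)*(z + 4)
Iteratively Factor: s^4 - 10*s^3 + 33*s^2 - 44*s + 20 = (s - 2)*(s^3 - 8*s^2 + 17*s - 10) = (s - 2)^2*(s^2 - 6*s + 5) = (s - 2)^2*(s - 1)*(s - 5)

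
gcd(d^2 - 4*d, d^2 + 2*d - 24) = d - 4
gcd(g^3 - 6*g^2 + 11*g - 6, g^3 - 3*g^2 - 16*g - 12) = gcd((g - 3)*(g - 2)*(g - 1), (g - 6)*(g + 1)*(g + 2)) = 1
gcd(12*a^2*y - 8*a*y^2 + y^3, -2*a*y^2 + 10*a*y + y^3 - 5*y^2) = -2*a*y + y^2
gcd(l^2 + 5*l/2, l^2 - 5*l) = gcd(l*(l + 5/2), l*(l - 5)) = l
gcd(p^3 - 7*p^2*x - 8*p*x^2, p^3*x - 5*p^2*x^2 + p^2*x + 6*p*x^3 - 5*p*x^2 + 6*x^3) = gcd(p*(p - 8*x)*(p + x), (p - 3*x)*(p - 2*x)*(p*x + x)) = 1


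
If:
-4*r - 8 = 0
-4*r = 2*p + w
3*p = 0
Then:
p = 0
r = -2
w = 8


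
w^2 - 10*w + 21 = (w - 7)*(w - 3)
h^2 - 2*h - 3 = (h - 3)*(h + 1)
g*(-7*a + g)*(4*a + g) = -28*a^2*g - 3*a*g^2 + g^3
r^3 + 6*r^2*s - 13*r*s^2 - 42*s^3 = (r - 3*s)*(r + 2*s)*(r + 7*s)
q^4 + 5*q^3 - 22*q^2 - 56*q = q*(q - 4)*(q + 2)*(q + 7)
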